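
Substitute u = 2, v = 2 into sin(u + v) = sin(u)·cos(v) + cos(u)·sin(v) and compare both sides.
LHS = sin(2 + 2) = sin(4) ≈ -0.7568
RHS = sin(2)·cos(2) + cos(2)·sin(2) = 2·sin(2)·cos(2) ≈ -0.7568

LHS = RHS: the two sides agree.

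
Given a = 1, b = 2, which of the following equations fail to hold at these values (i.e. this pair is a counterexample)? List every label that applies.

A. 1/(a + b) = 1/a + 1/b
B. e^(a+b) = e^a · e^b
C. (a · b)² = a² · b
Evaluating each claim at the given values:
A. LHS = 1/3, RHS = 3/2 → fails here (LHS ≠ RHS)
B. LHS = e^3 ≈ 20.09, RHS = e^3 ≈ 20.09 → holds here (LHS = RHS)
C. LHS = 4, RHS = 2 → fails here (LHS ≠ RHS)

Answer: A, C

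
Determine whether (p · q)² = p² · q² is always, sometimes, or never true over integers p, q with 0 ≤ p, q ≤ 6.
The identity holds for every pair in the range. For instance at (p, q) = (4, 0): both sides equal 0.

Answer: Always true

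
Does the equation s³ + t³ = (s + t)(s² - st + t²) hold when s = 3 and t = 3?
Substituting s = 3, t = 3:

LHS = 3³ + 3³ = 54
RHS = (3 + 3)(3² - 3·3 + 3²) = 54

LHS = RHS, so the equation holds at this point.

Answer: Holds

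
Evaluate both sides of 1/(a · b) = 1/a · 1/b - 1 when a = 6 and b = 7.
LHS = 1/(6 · 7) = 1/42
RHS = 1/6 · 1/7 - 1 = -41/42

LHS ≠ RHS, so the equation does not hold here.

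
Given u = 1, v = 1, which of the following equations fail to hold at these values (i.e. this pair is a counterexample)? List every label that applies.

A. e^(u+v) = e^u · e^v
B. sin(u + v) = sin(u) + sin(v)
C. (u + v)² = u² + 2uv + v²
Evaluating each claim at the given values:
A. LHS = e^2 ≈ 7.389, RHS = e^2 ≈ 7.389 → holds here (LHS = RHS)
B. LHS = sin(2) ≈ 0.9093, RHS = 2·sin(1) ≈ 1.683 → fails here (LHS ≠ RHS)
C. LHS = 4, RHS = 4 → holds here (LHS = RHS)

Answer: B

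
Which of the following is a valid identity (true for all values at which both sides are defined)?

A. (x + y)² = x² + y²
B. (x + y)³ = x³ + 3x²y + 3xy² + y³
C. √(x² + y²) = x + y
B

A: fails at (4, 5) — LHS = 81, RHS = 41.
B: holds — e.g. at (1, 4), both sides equal 125.
C: fails at (4, 6) — LHS = 2·√(13) ≈ 7.211, RHS = 10.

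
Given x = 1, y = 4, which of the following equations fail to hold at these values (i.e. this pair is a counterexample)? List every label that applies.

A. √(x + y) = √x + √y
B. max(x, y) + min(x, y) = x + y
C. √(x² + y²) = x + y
Evaluating each claim at the given values:
A. LHS = √(5) ≈ 2.236, RHS = 3 → fails here (LHS ≠ RHS)
B. LHS = 5, RHS = 5 → holds here (LHS = RHS)
C. LHS = √(17) ≈ 4.123, RHS = 5 → fails here (LHS ≠ RHS)

Answer: A, C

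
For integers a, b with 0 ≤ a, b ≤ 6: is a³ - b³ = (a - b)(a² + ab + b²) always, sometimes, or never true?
Always true

The identity holds for every pair in the range. For instance at (a, b) = (0, 2): both sides equal -8.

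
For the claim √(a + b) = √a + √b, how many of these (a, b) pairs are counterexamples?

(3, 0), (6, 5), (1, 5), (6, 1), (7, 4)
Testing each pair:
(3, 0): LHS = √(3) ≈ 1.732, RHS = √(3) ≈ 1.732 → satisfies claim
(6, 5): LHS = √(11) ≈ 3.317, RHS = √(5) + √(6) ≈ 4.686 → counterexample
(1, 5): LHS = √(6) ≈ 2.449, RHS = 1 + √(5) ≈ 3.236 → counterexample
(6, 1): LHS = √(7) ≈ 2.646, RHS = 1 + √(6) ≈ 3.449 → counterexample
(7, 4): LHS = √(11) ≈ 3.317, RHS = 2 + √(7) ≈ 4.646 → counterexample

That makes 4 counterexamples.

Answer: 4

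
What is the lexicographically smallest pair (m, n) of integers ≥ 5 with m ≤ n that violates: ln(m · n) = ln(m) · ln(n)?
(m, n) = (5, 5)

Substituting (5, 5) into the claim:
LHS = ln(5 · 5) = ln(25) ≈ 3.219
RHS = ln(5) · ln(5) = ln(5)² ≈ 2.59

Since LHS ≠ RHS, this pair disproves the claim, and no lexicographically smaller pair (m ≤ n, integers ≥ 5) does.

For instance (7, 11) is also a counterexample (LHS = ln(77) ≈ 4.344, RHS = ln(7)·ln(11) ≈ 4.666), but it's lexicographically larger.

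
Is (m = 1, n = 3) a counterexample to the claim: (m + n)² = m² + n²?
Substituting m = 1, n = 3:
LHS = (1 + 3)² = 16
RHS = 1² + 3² = 10

Since LHS ≠ RHS, this pair disproves the claim.

Answer: Yes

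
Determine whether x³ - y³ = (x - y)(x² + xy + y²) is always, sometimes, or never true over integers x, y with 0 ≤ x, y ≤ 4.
The identity holds for every pair in the range. For instance at (x, y) = (1, 1): both sides equal 0.

Answer: Always true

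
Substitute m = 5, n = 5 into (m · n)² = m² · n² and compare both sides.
LHS = (5 · 5)² = 625
RHS = 5² · 5² = 625

LHS = RHS: the two sides agree.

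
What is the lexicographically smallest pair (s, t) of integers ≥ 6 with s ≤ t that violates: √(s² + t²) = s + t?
(s, t) = (6, 6)

Substituting (6, 6) into the claim:
LHS = √(6² + 6²) = 6·√(2) ≈ 8.485
RHS = 6 + 6 = 12

Since LHS ≠ RHS, this pair disproves the claim, and no lexicographically smaller pair (s ≤ t, integers ≥ 6) does.

For instance (13, 13) is also a counterexample (LHS = 13·√(2) ≈ 18.38, RHS = 26), but it's lexicographically larger.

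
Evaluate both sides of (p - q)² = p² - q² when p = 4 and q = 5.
LHS = (4 - 5)² = 1
RHS = 4² - 5² = -9

LHS ≠ RHS, so the equation does not hold here.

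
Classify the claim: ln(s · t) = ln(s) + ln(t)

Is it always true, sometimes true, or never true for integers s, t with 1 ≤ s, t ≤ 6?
Always true

The identity holds for every pair in the range. For instance at (s, t) = (4, 6): both sides equal ln(24) ≈ 3.178.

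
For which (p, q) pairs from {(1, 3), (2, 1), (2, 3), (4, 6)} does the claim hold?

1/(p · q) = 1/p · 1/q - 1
None

Testing each pair:
(1, 3): LHS = 1/3, RHS = -2/3 → fails
(2, 1): LHS = 1/2, RHS = -1/2 → fails
(2, 3): LHS = 1/6, RHS = -5/6 → fails
(4, 6): LHS = 1/24, RHS = -23/24 → fails

No pair satisfies the claim.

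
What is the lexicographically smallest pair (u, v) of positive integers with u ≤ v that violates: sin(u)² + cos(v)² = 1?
Substituting (1, 2) into the claim:
LHS = sin(1)² + cos(2)² ≈ 0.8813
RHS = 1

Since LHS ≠ RHS, this pair disproves the claim, and no lexicographically smaller pair (u ≤ v, positive integers) does.

For instance (2, 7) is also a counterexample (LHS = cos(7)² + sin(2)² ≈ 1.395, RHS = 1), but it's lexicographically larger.

Answer: (u, v) = (1, 2)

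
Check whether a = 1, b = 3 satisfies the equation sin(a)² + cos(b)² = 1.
Substituting a = 1, b = 3:

LHS = sin(1)² + cos(3)² ≈ 1.688
RHS = 1

LHS ≠ RHS, so the equation does not hold at this point.

Answer: Fails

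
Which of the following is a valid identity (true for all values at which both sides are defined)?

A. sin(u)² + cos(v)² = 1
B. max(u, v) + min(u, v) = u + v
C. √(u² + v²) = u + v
B

A: fails at (1, 2) — LHS = cos(2)² + sin(1)² ≈ 0.8813, RHS = 1.
B: holds — e.g. at (1, 4), both sides equal 5.
C: fails at (5, 8) — LHS = √(89) ≈ 9.434, RHS = 13.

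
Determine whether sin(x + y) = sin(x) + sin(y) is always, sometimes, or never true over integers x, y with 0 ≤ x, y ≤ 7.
It holds at (x, y) = (0, 6) (both sides equal sin(6) ≈ -0.2794), but fails at (x, y) = (3, 2) (LHS = sin(5) ≈ -0.9589, RHS = sin(3) + sin(2) ≈ 1.05).

Answer: Sometimes true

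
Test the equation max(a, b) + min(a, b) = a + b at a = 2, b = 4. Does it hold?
Holds

Substituting a = 2, b = 4:

LHS = max(2, 4) + min(2, 4) = 6
RHS = 2 + 4 = 6

LHS = RHS, so the equation holds at this point.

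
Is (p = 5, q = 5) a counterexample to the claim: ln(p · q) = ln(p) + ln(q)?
Substituting p = 5, q = 5:
LHS = ln(5 · 5) = ln(25) ≈ 3.219
RHS = ln(5) + ln(5) = 2·ln(5) ≈ 3.219

The sides agree, so this pair does not disprove the claim.

Answer: No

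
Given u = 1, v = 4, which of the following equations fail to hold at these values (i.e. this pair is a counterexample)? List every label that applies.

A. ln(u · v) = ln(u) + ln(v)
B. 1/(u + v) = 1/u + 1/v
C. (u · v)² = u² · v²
Evaluating each claim at the given values:
A. LHS = ln(4) ≈ 1.386, RHS = ln(4) ≈ 1.386 → holds here (LHS = RHS)
B. LHS = 1/5, RHS = 5/4 → fails here (LHS ≠ RHS)
C. LHS = 16, RHS = 16 → holds here (LHS = RHS)

Answer: B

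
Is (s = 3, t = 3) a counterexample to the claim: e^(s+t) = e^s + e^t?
Substituting s = 3, t = 3:
LHS = e^(3+3) = e^6 ≈ 403.4
RHS = e^3 + e^3 = 2·e^3 ≈ 40.17

Since LHS ≠ RHS, this pair disproves the claim.

Answer: Yes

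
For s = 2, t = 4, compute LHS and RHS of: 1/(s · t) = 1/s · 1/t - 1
LHS = 1/(2 · 4) = 1/8
RHS = 1/2 · 1/4 - 1 = -7/8

LHS ≠ RHS, so the equation does not hold here.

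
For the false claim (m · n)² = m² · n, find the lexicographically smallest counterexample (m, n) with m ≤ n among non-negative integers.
(m, n) = (1, 2)

At (0, 4): both sides equal 0, so it holds there.

Substituting (1, 2) into the claim:
LHS = (1 · 2)² = 4
RHS = 1² · 2 = 2

Since LHS ≠ RHS, this pair disproves the claim, and no lexicographically smaller pair (m ≤ n, non-negative integers) does.

For instance (2, 7) is also a counterexample (LHS = 196, RHS = 28), but it's lexicographically larger.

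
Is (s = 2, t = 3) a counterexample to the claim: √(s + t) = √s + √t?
Substituting s = 2, t = 3:
LHS = √(2 + 3) = √(5) ≈ 2.236
RHS = √2 + √3 = √(2) + √(3) ≈ 3.146

Since LHS ≠ RHS, this pair disproves the claim.

Answer: Yes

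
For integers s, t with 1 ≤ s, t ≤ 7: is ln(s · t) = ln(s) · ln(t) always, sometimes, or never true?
Sometimes true

It holds at (s, t) = (1, 1) (both sides equal 0), but fails at (s, t) = (2, 5) (LHS = ln(10) ≈ 2.303, RHS = ln(2)·ln(5) ≈ 1.116).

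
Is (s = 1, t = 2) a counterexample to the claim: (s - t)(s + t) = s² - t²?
No

Substituting s = 1, t = 2:
LHS = (1 - 2)(1 + 2) = -3
RHS = 1² - 2² = -3

The sides agree, so this pair does not disprove the claim.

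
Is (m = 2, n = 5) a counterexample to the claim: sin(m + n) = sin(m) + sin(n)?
Substituting m = 2, n = 5:
LHS = sin(2 + 5) = sin(7) ≈ 0.657
RHS = sin(2) + sin(5) ≈ -0.04963

Since LHS ≠ RHS, this pair disproves the claim.

Answer: Yes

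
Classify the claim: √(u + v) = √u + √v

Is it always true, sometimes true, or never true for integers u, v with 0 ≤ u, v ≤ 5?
It holds at (u, v) = (0, 5) (both sides equal √(5) ≈ 2.236), but fails at (u, v) = (5, 3) (LHS = 2·√(2) ≈ 2.828, RHS = √(3) + √(5) ≈ 3.968).

Answer: Sometimes true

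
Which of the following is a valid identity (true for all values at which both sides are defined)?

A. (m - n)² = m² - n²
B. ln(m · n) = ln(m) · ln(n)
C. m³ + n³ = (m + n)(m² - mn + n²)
C

A: fails at (1, 3) — LHS = 4, RHS = -8.
B: fails at (4, 5) — LHS = ln(20) ≈ 2.996, RHS = ln(4)·ln(5) ≈ 2.231.
C: holds — e.g. at (0, 1), both sides equal 1.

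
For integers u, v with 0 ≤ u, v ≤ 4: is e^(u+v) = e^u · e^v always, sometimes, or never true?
Always true

The identity holds for every pair in the range. For instance at (u, v) = (2, 3): both sides equal e^5 ≈ 148.4.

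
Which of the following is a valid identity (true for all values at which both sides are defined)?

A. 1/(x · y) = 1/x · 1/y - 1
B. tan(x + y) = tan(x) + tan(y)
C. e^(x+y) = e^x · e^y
A: fails at (2, 7) — LHS = 1/14, RHS = -13/14.
B: fails at (5, 5) — LHS = tan(10) ≈ 0.6484, RHS = 2·tan(5) ≈ -6.761.
C: holds — e.g. at (4, 6), both sides equal e^10 ≈ 22026.5.

Answer: C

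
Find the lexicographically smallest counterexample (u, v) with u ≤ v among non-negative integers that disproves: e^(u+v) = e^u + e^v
(u, v) = (0, 0)

Substituting (0, 0) into the claim:
LHS = e^(0+0) = 1
RHS = e^0 + e^0 = 2

Since LHS ≠ RHS, this pair disproves the claim, and no lexicographically smaller pair (u ≤ v, non-negative integers) does.

For instance (1, 4) is also a counterexample (LHS = e^5 ≈ 148.4, RHS = e + e^4 ≈ 57.32), but it's lexicographically larger.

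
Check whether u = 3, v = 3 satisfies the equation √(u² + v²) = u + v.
Substituting u = 3, v = 3:

LHS = √(3² + 3²) = 3·√(2) ≈ 4.243
RHS = 3 + 3 = 6

LHS ≠ RHS, so the equation does not hold at this point.

Answer: Fails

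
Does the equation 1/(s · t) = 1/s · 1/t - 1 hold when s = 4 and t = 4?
Substituting s = 4, t = 4:

LHS = 1/(4 · 4) = 1/16
RHS = 1/4 · 1/4 - 1 = -15/16

LHS ≠ RHS, so the equation does not hold at this point.

Answer: Fails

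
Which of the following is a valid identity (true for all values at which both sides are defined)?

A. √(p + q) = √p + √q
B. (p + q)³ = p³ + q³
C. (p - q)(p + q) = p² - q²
A: fails at (5, 5) — LHS = √(10) ≈ 3.162, RHS = 2·√(5) ≈ 4.472.
B: fails at (2, 5) — LHS = 343, RHS = 133.
C: holds — e.g. at (3, 5), both sides equal -16.

Answer: C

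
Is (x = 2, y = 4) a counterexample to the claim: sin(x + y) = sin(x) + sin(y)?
Substituting x = 2, y = 4:
LHS = sin(2 + 4) = sin(6) ≈ -0.2794
RHS = sin(2) + sin(4) ≈ 0.1525

Since LHS ≠ RHS, this pair disproves the claim.

Answer: Yes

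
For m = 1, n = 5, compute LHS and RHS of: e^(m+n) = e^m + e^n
LHS = e^(1+5) = e^6 ≈ 403.4
RHS = e^1 + e^5 = e + e^5 ≈ 151.1

LHS ≠ RHS (they differ by about 252.3), so the equation does not hold here.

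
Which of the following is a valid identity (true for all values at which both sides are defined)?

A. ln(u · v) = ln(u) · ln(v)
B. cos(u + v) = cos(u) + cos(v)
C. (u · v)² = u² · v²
A: fails at (6, 7) — LHS = ln(42) ≈ 3.738, RHS = ln(6)·ln(7) ≈ 3.487.
B: fails at (4, 5) — LHS = cos(9) ≈ -0.9111, RHS = cos(4) + cos(5) ≈ -0.37.
C: holds — e.g. at (1, 2), both sides equal 4.

Answer: C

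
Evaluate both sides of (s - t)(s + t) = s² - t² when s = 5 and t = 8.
LHS = (5 - 8)(5 + 8) = -39
RHS = 5² - 8² = -39

LHS = RHS: the two sides agree.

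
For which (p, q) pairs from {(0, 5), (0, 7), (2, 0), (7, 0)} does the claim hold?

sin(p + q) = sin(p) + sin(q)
All pairs

Testing each pair:
(0, 5): LHS = sin(5) ≈ -0.9589, RHS = sin(5) ≈ -0.9589 → holds
(0, 7): LHS = sin(7) ≈ 0.657, RHS = sin(7) ≈ 0.657 → holds
(2, 0): LHS = sin(2) ≈ 0.9093, RHS = sin(2) ≈ 0.9093 → holds
(7, 0): LHS = sin(7) ≈ 0.657, RHS = sin(7) ≈ 0.657 → holds

Every pair satisfies the claim.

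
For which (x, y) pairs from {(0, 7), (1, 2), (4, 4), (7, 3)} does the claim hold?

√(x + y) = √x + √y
Testing each pair:
(0, 7): LHS = √(7) ≈ 2.646, RHS = √(7) ≈ 2.646 → holds
(1, 2): LHS = √(3) ≈ 1.732, RHS = 1 + √(2) ≈ 2.414 → fails
(4, 4): LHS = 2·√(2) ≈ 2.828, RHS = 4 → fails
(7, 3): LHS = √(10) ≈ 3.162, RHS = √(3) + √(7) ≈ 4.378 → fails

1 of 4 pairs satisfies the claim.

Answer: (0, 7)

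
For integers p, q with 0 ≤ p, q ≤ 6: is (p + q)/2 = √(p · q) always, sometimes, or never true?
Sometimes true

It holds at (p, q) = (1, 1) (both sides equal 1), but fails at (p, q) = (1, 4) (LHS = 5/2, RHS = 2).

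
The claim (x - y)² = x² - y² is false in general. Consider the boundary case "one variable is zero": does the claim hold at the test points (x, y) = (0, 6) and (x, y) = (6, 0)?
At (0, 6): LHS = 36 ≠ RHS = -36
At (6, 0): LHS = 36, RHS = 36 → equal

Answer: Only at (6, 0)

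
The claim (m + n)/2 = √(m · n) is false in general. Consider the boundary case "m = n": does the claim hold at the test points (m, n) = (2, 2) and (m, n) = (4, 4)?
Yes, holds at both test points

At (2, 2): LHS = 2, RHS = 2 → equal
At (4, 4): LHS = 4, RHS = 4 → equal

So the claim does hold at both of these boundary points, even though it is not an identity.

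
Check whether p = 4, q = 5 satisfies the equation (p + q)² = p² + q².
Substituting p = 4, q = 5:

LHS = (4 + 5)² = 81
RHS = 4² + 5² = 41

LHS ≠ RHS, so the equation does not hold at this point.

Answer: Fails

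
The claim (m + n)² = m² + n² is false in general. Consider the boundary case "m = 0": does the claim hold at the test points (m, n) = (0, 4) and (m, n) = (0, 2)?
At (0, 4): LHS = 16, RHS = 16 → equal
At (0, 2): LHS = 4, RHS = 4 → equal

So the claim does hold at both of these boundary points, even though it is not an identity.

Answer: Yes, holds at both test points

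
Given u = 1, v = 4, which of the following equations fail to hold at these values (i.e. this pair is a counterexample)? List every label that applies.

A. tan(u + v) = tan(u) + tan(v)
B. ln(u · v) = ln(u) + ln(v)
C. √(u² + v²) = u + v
A, C

Evaluating each claim at the given values:
A. LHS = tan(5) ≈ -3.381, RHS = tan(4) + tan(1) ≈ 2.715 → fails here (LHS ≠ RHS)
B. LHS = ln(4) ≈ 1.386, RHS = ln(4) ≈ 1.386 → holds here (LHS = RHS)
C. LHS = √(17) ≈ 4.123, RHS = 5 → fails here (LHS ≠ RHS)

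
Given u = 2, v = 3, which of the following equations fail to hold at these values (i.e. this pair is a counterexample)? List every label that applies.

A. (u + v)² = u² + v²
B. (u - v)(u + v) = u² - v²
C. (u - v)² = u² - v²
Evaluating each claim at the given values:
A. LHS = 25, RHS = 13 → fails here (LHS ≠ RHS)
B. LHS = -5, RHS = -5 → holds here (LHS = RHS)
C. LHS = 1, RHS = -5 → fails here (LHS ≠ RHS)

Answer: A, C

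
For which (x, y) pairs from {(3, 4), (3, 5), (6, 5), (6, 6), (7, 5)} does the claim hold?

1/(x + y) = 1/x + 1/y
Testing each pair:
(3, 4): LHS = 1/7, RHS = 7/12 → fails
(3, 5): LHS = 1/8, RHS = 8/15 → fails
(6, 5): LHS = 1/11, RHS = 11/30 → fails
(6, 6): LHS = 1/12, RHS = 1/3 → fails
(7, 5): LHS = 1/12, RHS = 12/35 → fails

No pair satisfies the claim.

Answer: None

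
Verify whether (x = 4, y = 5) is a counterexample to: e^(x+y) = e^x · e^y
Substituting x = 4, y = 5:
LHS = e^(4+5) = e^9 ≈ 8103
RHS = e^4 · e^5 = e^9 ≈ 8103

The sides agree, so this pair does not disprove the claim.

Answer: No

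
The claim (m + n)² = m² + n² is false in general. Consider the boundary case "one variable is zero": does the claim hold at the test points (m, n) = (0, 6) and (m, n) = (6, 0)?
At (0, 6): LHS = 36, RHS = 36 → equal
At (6, 0): LHS = 36, RHS = 36 → equal

So the claim does hold at both of these boundary points, even though it is not an identity.

Answer: Yes, holds at both test points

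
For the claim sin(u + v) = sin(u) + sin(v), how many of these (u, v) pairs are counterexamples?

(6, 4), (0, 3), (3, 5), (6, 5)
3

Testing each pair:
(6, 4): LHS = sin(10) ≈ -0.544, RHS = sin(4) + sin(6) ≈ -1.036 → counterexample
(0, 3): LHS = sin(3) ≈ 0.1411, RHS = sin(3) ≈ 0.1411 → satisfies claim
(3, 5): LHS = sin(8) ≈ 0.9894, RHS = sin(5) + sin(3) ≈ -0.8178 → counterexample
(6, 5): LHS = sin(11) ≈ -1, RHS = sin(5) + sin(6) ≈ -1.238 → counterexample

That makes 3 counterexamples.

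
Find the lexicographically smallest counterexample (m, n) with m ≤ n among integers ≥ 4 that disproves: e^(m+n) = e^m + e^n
Substituting (4, 4) into the claim:
LHS = e^(4+4) = e^8 ≈ 2981
RHS = e^4 + e^4 = 2·e^4 ≈ 109.2

Since LHS ≠ RHS, this pair disproves the claim, and no lexicographically smaller pair (m ≤ n, integers ≥ 4) does.

For instance (7, 11) is also a counterexample (LHS = e^18 ≈ 65659969.1, RHS = e^7 + e^11 ≈ 60970.8), but it's lexicographically larger.

Answer: (m, n) = (4, 4)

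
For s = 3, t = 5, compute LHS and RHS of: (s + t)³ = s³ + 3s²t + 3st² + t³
LHS = (3 + 5)³ = 512
RHS = 3³ + 3·3²·5 + 3·3·5² + 5³ = 512

LHS = RHS: the two sides agree.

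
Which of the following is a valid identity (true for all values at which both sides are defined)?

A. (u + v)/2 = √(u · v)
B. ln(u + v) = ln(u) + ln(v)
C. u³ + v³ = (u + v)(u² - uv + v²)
C

A: fails at (2, 3) — LHS = 5/2, RHS = √(6) ≈ 2.449.
B: fails at (1, 5) — LHS = ln(6) ≈ 1.792, RHS = ln(5) ≈ 1.609.
C: holds — e.g. at (4, 5), both sides equal 189.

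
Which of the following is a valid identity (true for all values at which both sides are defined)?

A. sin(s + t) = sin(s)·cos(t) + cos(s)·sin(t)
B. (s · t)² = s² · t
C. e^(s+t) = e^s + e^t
A: holds — e.g. at (2, 4), both sides equal sin(6) ≈ -0.2794.
B: fails at (3, 7) — LHS = 441, RHS = 63.
C: fails at (3, 5) — LHS = e^8 ≈ 2981, RHS = e^3 + e^5 ≈ 168.5.

Answer: A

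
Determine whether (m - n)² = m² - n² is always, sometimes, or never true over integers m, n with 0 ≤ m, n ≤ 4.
It holds at (m, n) = (3, 0) (both sides equal 9), but fails at (m, n) = (4, 1) (LHS = 9, RHS = 15).

Answer: Sometimes true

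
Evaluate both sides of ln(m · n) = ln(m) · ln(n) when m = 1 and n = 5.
LHS = ln(1 · 5) = ln(5) ≈ 1.609
RHS = ln(1) · ln(5) = 0

LHS ≠ RHS (they differ by about 1.609), so the equation does not hold here.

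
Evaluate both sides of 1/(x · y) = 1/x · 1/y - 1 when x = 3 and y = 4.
LHS = 1/(3 · 4) = 1/12
RHS = 1/3 · 1/4 - 1 = -11/12

LHS ≠ RHS, so the equation does not hold here.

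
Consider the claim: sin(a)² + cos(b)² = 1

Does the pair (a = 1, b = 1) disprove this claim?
No

Substituting a = 1, b = 1:
LHS = sin(1)² + cos(1)² = 1
RHS = 1

The sides agree, so this pair does not disprove the claim.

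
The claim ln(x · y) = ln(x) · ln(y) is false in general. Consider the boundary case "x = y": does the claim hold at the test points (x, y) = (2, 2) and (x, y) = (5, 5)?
At (2, 2): LHS = ln(4) ≈ 1.386 ≠ RHS = ln(2)² ≈ 0.4805
At (5, 5): LHS = ln(25) ≈ 3.219 ≠ RHS = ln(5)² ≈ 2.59

Answer: No, fails at both test points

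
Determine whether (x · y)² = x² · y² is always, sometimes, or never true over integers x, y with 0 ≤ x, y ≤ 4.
The identity holds for every pair in the range. For instance at (x, y) = (1, 2): both sides equal 4.

Answer: Always true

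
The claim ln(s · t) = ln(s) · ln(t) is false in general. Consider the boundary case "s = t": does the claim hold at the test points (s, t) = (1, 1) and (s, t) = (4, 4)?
Only at (1, 1)

At (1, 1): LHS = 0, RHS = 0 → equal
At (4, 4): LHS = ln(16) ≈ 2.773 ≠ RHS = ln(4)² ≈ 1.922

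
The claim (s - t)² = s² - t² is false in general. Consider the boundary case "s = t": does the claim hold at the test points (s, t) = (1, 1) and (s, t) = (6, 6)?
Yes, holds at both test points

At (1, 1): LHS = 0, RHS = 0 → equal
At (6, 6): LHS = 0, RHS = 0 → equal

So the claim does hold at both of these boundary points, even though it is not an identity.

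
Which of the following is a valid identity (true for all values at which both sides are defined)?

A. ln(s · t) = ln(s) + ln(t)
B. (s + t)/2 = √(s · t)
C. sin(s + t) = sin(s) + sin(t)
A: holds — e.g. at (4, 4), both sides equal ln(16) ≈ 2.773.
B: fails at (3, 7) — LHS = 5, RHS = √(21) ≈ 4.583.
C: fails at (3, 5) — LHS = sin(8) ≈ 0.9894, RHS = sin(5) + sin(3) ≈ -0.8178.

Answer: A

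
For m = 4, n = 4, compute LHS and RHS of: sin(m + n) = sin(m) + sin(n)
LHS = sin(4 + 4) = sin(8) ≈ 0.9894
RHS = sin(4) + sin(4) = 2·sin(4) ≈ -1.514

LHS ≠ RHS (they differ by about 2.503), so the equation does not hold here.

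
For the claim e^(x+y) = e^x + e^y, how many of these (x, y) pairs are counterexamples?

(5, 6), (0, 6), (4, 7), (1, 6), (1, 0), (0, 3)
Testing each pair:
(5, 6): LHS = e^11 ≈ 59874.1, RHS = e^5 + e^6 ≈ 551.8 → counterexample
(0, 6): LHS = e^6 ≈ 403.4, RHS = 1 + e^6 ≈ 404.4 → counterexample
(4, 7): LHS = e^11 ≈ 59874.1, RHS = e^4 + e^7 ≈ 1151 → counterexample
(1, 6): LHS = e^7 ≈ 1097, RHS = e + e^6 ≈ 406.1 → counterexample
(1, 0): LHS = e ≈ 2.718, RHS = 1 + e ≈ 3.718 → counterexample
(0, 3): LHS = e^3 ≈ 20.09, RHS = 1 + e^3 ≈ 21.09 → counterexample

That makes 6 counterexamples.

Answer: 6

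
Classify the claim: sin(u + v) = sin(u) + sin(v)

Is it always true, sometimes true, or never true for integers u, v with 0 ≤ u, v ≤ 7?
Sometimes true

It holds at (u, v) = (0, 3) (both sides equal sin(3) ≈ 0.1411), but fails at (u, v) = (5, 1) (LHS = sin(6) ≈ -0.2794, RHS = sin(5) + sin(1) ≈ -0.1175).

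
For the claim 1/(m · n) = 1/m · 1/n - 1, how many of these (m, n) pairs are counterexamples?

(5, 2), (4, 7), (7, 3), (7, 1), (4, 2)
5

Testing each pair:
(5, 2): LHS = 1/10, RHS = -9/10 → counterexample
(4, 7): LHS = 1/28, RHS = -27/28 → counterexample
(7, 3): LHS = 1/21, RHS = -20/21 → counterexample
(7, 1): LHS = 1/7, RHS = -6/7 → counterexample
(4, 2): LHS = 1/8, RHS = -7/8 → counterexample

That makes 5 counterexamples.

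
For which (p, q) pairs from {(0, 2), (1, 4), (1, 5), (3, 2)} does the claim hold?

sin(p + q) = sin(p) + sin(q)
Testing each pair:
(0, 2): LHS = sin(2) ≈ 0.9093, RHS = sin(2) ≈ 0.9093 → holds
(1, 4): LHS = sin(5) ≈ -0.9589, RHS = sin(4) + sin(1) ≈ 0.08467 → fails
(1, 5): LHS = sin(6) ≈ -0.2794, RHS = sin(5) + sin(1) ≈ -0.1175 → fails
(3, 2): LHS = sin(5) ≈ -0.9589, RHS = sin(3) + sin(2) ≈ 1.05 → fails

1 of 4 pairs satisfies the claim.

Answer: (0, 2)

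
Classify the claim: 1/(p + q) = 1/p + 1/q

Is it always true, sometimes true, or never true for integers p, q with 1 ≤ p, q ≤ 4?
Never true

The claim fails for every pair in the range. For instance at (p, q) = (3, 1): LHS = 1/4, RHS = 4/3.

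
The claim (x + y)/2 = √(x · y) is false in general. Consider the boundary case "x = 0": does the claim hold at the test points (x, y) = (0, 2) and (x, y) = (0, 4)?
At (0, 2): LHS = 1 ≠ RHS = 0
At (0, 4): LHS = 2 ≠ RHS = 0

Answer: No, fails at both test points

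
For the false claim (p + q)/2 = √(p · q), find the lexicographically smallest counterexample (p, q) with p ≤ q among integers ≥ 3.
(p, q) = (3, 4)

Substituting (3, 4) into the claim:
LHS = (3 + 4)/2 = 7/2
RHS = √(3 · 4) = 2·√(3) ≈ 3.464

Since LHS ≠ RHS, this pair disproves the claim, and no lexicographically smaller pair (p ≤ q, integers ≥ 3) does.

For instance (3, 7) is also a counterexample (LHS = 5, RHS = √(21) ≈ 4.583), but it's lexicographically larger.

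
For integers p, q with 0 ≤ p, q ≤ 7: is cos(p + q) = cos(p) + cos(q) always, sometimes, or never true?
Never true

The claim fails for every pair in the range. For instance at (p, q) = (3, 6): LHS = cos(9) ≈ -0.9111, RHS = cos(3) + cos(6) ≈ -0.02982.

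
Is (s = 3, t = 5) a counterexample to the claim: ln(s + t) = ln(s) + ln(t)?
Substituting s = 3, t = 5:
LHS = ln(3 + 5) = ln(8) ≈ 2.079
RHS = ln(3) + ln(5) ≈ 2.708

Since LHS ≠ RHS, this pair disproves the claim.

Answer: Yes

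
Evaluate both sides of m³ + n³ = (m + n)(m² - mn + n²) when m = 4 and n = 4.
LHS = 4³ + 4³ = 128
RHS = (4 + 4)(4² - 4·4 + 4²) = 128

LHS = RHS: the two sides agree.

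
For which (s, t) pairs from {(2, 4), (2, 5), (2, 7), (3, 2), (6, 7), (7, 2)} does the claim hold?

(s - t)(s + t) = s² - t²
Testing each pair:
(2, 4): LHS = -12, RHS = -12 → holds
(2, 5): LHS = -21, RHS = -21 → holds
(2, 7): LHS = -45, RHS = -45 → holds
(3, 2): LHS = 5, RHS = 5 → holds
(6, 7): LHS = -13, RHS = -13 → holds
(7, 2): LHS = 45, RHS = 45 → holds

Every pair satisfies the claim.

Answer: All pairs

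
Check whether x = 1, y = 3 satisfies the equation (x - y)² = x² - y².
Substituting x = 1, y = 3:

LHS = (1 - 3)² = 4
RHS = 1² - 3² = -8

LHS ≠ RHS, so the equation does not hold at this point.

Answer: Fails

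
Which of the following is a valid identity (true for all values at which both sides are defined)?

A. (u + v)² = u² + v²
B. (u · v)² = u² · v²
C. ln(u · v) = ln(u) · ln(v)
B

A: fails at (3, 3) — LHS = 36, RHS = 18.
B: holds — e.g. at (2, 7), both sides equal 196.
C: fails at (5, 5) — LHS = ln(25) ≈ 3.219, RHS = ln(5)² ≈ 2.59.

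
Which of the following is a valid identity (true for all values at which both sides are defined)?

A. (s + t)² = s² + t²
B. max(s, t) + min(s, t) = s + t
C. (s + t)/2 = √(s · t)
A: fails at (2, 2) — LHS = 16, RHS = 8.
B: holds — e.g. at (5, 8), both sides equal 13.
C: fails at (1, 5) — LHS = 3, RHS = √(5) ≈ 2.236.

Answer: B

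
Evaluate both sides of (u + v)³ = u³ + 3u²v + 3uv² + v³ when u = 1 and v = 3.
LHS = (1 + 3)³ = 64
RHS = 1³ + 3·1²·3 + 3·1·3² + 3³ = 64

LHS = RHS: the two sides agree.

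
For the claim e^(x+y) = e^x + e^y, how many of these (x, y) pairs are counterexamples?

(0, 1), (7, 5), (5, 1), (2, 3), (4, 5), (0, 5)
Testing each pair:
(0, 1): LHS = e ≈ 2.718, RHS = 1 + e ≈ 3.718 → counterexample
(7, 5): LHS = e^12 ≈ 162754.8, RHS = e^5 + e^7 ≈ 1245 → counterexample
(5, 1): LHS = e^6 ≈ 403.4, RHS = e + e^5 ≈ 151.1 → counterexample
(2, 3): LHS = e^5 ≈ 148.4, RHS = e^2 + e^3 ≈ 27.47 → counterexample
(4, 5): LHS = e^9 ≈ 8103, RHS = e^4 + e^5 ≈ 203 → counterexample
(0, 5): LHS = e^5 ≈ 148.4, RHS = 1 + e^5 ≈ 149.4 → counterexample

That makes 6 counterexamples.

Answer: 6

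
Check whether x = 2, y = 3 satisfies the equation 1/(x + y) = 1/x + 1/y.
Substituting x = 2, y = 3:

LHS = 1/(2 + 3) = 1/5
RHS = 1/2 + 1/3 = 5/6

LHS ≠ RHS, so the equation does not hold at this point.

Answer: Fails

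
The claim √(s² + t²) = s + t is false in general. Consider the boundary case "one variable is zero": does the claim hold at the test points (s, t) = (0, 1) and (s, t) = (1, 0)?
At (0, 1): LHS = 1, RHS = 1 → equal
At (1, 0): LHS = 1, RHS = 1 → equal

So the claim does hold at both of these boundary points, even though it is not an identity.

Answer: Yes, holds at both test points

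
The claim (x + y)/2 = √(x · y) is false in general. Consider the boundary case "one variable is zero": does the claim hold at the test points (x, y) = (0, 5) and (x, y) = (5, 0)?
No, fails at both test points

At (0, 5): LHS = 5/2 ≠ RHS = 0
At (5, 0): LHS = 5/2 ≠ RHS = 0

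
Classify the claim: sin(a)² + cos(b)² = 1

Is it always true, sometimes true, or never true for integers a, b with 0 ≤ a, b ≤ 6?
Sometimes true

It holds at (a, b) = (2, 2) (both sides equal 1), but fails at (a, b) = (0, 6) (LHS = cos(6)² ≈ 0.9219, RHS = 1).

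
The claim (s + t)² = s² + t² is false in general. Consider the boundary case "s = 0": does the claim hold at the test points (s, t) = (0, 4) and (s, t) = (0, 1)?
Yes, holds at both test points

At (0, 4): LHS = 16, RHS = 16 → equal
At (0, 1): LHS = 1, RHS = 1 → equal

So the claim does hold at both of these boundary points, even though it is not an identity.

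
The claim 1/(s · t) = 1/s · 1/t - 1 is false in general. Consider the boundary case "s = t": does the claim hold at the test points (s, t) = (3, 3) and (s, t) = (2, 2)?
At (3, 3): LHS = 1/9 ≠ RHS = -8/9
At (2, 2): LHS = 1/4 ≠ RHS = -3/4

Answer: No, fails at both test points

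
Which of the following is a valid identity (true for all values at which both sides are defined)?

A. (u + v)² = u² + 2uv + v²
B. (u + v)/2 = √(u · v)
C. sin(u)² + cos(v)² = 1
A

A: holds — e.g. at (2, 4), both sides equal 36.
B: fails at (1, 4) — LHS = 5/2, RHS = 2.
C: fails at (6, 7) — LHS = sin(6)² + cos(7)² ≈ 0.6464, RHS = 1.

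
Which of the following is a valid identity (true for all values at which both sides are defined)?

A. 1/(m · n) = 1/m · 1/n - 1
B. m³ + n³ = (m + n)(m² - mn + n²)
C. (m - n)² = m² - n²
A: fails at (3, 4) — LHS = 1/12, RHS = -11/12.
B: holds — e.g. at (3, 5), both sides equal 152.
C: fails at (4, 6) — LHS = 4, RHS = -20.

Answer: B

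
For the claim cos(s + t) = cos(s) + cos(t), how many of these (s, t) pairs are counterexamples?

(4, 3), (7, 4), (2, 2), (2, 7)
Testing each pair:
(4, 3): LHS = cos(7) ≈ 0.7539, RHS = cos(3) + cos(4) ≈ -1.644 → counterexample
(7, 4): LHS = cos(11) ≈ 0.004426, RHS = cos(4) + cos(7) ≈ 0.1003 → counterexample
(2, 2): LHS = cos(4) ≈ -0.6536, RHS = 2·cos(2) ≈ -0.8323 → counterexample
(2, 7): LHS = cos(9) ≈ -0.9111, RHS = cos(2) + cos(7) ≈ 0.3378 → counterexample

That makes 4 counterexamples.

Answer: 4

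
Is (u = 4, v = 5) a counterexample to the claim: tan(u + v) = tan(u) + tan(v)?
Substituting u = 4, v = 5:
LHS = tan(4 + 5) = tan(9) ≈ -0.4523
RHS = tan(4) + tan(5) ≈ -2.223

Since LHS ≠ RHS, this pair disproves the claim.

Answer: Yes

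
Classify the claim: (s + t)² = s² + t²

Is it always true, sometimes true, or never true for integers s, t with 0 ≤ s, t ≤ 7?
Sometimes true

It holds at (s, t) = (1, 0) (both sides equal 1), but fails at (s, t) = (2, 4) (LHS = 36, RHS = 20).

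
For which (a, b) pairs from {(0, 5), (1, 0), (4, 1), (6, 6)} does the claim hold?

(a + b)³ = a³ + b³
Testing each pair:
(0, 5): LHS = 125, RHS = 125 → holds
(1, 0): LHS = 1, RHS = 1 → holds
(4, 1): LHS = 125, RHS = 65 → fails
(6, 6): LHS = 1728, RHS = 432 → fails

2 of 4 pairs satisfy the claim.

Answer: (0, 5), (1, 0)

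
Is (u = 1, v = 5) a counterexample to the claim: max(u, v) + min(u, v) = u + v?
No

Substituting u = 1, v = 5:
LHS = max(1, 5) + min(1, 5) = 6
RHS = 1 + 5 = 6

The sides agree, so this pair does not disprove the claim.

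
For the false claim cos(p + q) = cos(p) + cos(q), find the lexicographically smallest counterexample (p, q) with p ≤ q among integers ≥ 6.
Substituting (6, 6) into the claim:
LHS = cos(6 + 6) = cos(12) ≈ 0.8439
RHS = cos(6) + cos(6) = 2·cos(6) ≈ 1.92

Since LHS ≠ RHS, this pair disproves the claim, and no lexicographically smaller pair (p ≤ q, integers ≥ 6) does.

For instance (7, 13) is also a counterexample (LHS = cos(20) ≈ 0.4081, RHS = cos(7) + cos(13) ≈ 1.661), but it's lexicographically larger.

Answer: (p, q) = (6, 6)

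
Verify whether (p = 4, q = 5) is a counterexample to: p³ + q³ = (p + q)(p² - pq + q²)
No

Substituting p = 4, q = 5:
LHS = 4³ + 5³ = 189
RHS = (4 + 5)(4² - 4·5 + 5²) = 189

The sides agree, so this pair does not disprove the claim.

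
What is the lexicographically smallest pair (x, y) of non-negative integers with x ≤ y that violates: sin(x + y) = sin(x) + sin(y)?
At (0, 4): both sides equal sin(4) ≈ -0.7568, so it holds there.
At (0, 7): both sides equal sin(7) ≈ 0.657, so it holds there.

Substituting (1, 1) into the claim:
LHS = sin(1 + 1) = sin(2) ≈ 0.9093
RHS = sin(1) + sin(1) = 2·sin(1) ≈ 1.683

Since LHS ≠ RHS, this pair disproves the claim, and no lexicographically smaller pair (x ≤ y, non-negative integers) does.

For instance (2, 7) is also a counterexample (LHS = sin(9) ≈ 0.4121, RHS = sin(7) + sin(2) ≈ 1.566), but it's lexicographically larger.

Answer: (x, y) = (1, 1)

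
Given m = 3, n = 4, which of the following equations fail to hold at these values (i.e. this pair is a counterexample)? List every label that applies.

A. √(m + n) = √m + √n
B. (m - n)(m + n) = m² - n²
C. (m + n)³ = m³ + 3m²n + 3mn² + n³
A

Evaluating each claim at the given values:
A. LHS = √(7) ≈ 2.646, RHS = √(3) + 2 ≈ 3.732 → fails here (LHS ≠ RHS)
B. LHS = -7, RHS = -7 → holds here (LHS = RHS)
C. LHS = 343, RHS = 343 → holds here (LHS = RHS)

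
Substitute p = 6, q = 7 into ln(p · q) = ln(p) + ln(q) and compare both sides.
LHS = ln(6 · 7) = ln(42) ≈ 3.738
RHS = ln(6) + ln(7) ≈ 3.738

LHS = RHS: the two sides agree.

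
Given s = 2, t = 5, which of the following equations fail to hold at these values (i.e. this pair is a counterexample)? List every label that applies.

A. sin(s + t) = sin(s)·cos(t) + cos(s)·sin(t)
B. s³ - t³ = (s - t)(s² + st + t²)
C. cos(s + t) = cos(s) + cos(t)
Evaluating each claim at the given values:
A. LHS = sin(7) ≈ 0.657, RHS = sin(2)·cos(5) + sin(5)·cos(2) ≈ 0.657 → holds here (LHS = RHS)
B. LHS = -117, RHS = -117 → holds here (LHS = RHS)
C. LHS = cos(7) ≈ 0.7539, RHS = cos(2) + cos(5) ≈ -0.1325 → fails here (LHS ≠ RHS)

Answer: C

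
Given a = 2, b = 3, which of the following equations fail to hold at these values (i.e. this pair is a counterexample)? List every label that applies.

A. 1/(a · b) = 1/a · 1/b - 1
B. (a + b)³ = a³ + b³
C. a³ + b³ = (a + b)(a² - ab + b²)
Evaluating each claim at the given values:
A. LHS = 1/6, RHS = -5/6 → fails here (LHS ≠ RHS)
B. LHS = 125, RHS = 35 → fails here (LHS ≠ RHS)
C. LHS = 35, RHS = 35 → holds here (LHS = RHS)

Answer: A, B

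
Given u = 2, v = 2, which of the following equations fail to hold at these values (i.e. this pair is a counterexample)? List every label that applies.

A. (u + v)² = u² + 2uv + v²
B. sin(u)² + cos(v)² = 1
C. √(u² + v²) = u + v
C

Evaluating each claim at the given values:
A. LHS = 16, RHS = 16 → holds here (LHS = RHS)
B. LHS = cos(2)² + sin(2)² = 1, RHS = 1 → holds here (LHS = RHS)
C. LHS = 2·√(2) ≈ 2.828, RHS = 4 → fails here (LHS ≠ RHS)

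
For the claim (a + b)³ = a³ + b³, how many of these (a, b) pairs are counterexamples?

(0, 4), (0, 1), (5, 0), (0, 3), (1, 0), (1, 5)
Testing each pair:
(0, 4): LHS = 64, RHS = 64 → satisfies claim
(0, 1): LHS = 1, RHS = 1 → satisfies claim
(5, 0): LHS = 125, RHS = 125 → satisfies claim
(0, 3): LHS = 27, RHS = 27 → satisfies claim
(1, 0): LHS = 1, RHS = 1 → satisfies claim
(1, 5): LHS = 216, RHS = 126 → counterexample

That makes 1 counterexample.

Answer: 1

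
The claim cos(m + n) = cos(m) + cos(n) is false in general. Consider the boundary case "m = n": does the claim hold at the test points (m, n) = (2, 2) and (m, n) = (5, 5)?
No, fails at both test points

At (2, 2): LHS = cos(4) ≈ -0.6536 ≠ RHS = 2·cos(2) ≈ -0.8323
At (5, 5): LHS = cos(10) ≈ -0.8391 ≠ RHS = 2·cos(5) ≈ 0.5673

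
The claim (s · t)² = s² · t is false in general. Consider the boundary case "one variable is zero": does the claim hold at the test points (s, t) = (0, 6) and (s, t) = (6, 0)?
Yes, holds at both test points

At (0, 6): LHS = 0, RHS = 0 → equal
At (6, 0): LHS = 0, RHS = 0 → equal

So the claim does hold at both of these boundary points, even though it is not an identity.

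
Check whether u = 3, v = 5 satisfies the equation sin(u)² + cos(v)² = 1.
Fails

Substituting u = 3, v = 5:

LHS = sin(3)² + cos(5)² ≈ 0.1004
RHS = 1

LHS ≠ RHS, so the equation does not hold at this point.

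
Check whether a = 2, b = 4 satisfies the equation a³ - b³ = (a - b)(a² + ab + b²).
Substituting a = 2, b = 4:

LHS = 2³ - 4³ = -56
RHS = (2 - 4)(2² + 2·4 + 4²) = -56

LHS = RHS, so the equation holds at this point.

Answer: Holds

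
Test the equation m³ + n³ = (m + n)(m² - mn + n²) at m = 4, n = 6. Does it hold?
Holds

Substituting m = 4, n = 6:

LHS = 4³ + 6³ = 280
RHS = (4 + 6)(4² - 4·6 + 6²) = 280

LHS = RHS, so the equation holds at this point.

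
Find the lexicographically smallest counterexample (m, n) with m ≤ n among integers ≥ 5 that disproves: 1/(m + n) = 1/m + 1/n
(m, n) = (5, 5)

Substituting (5, 5) into the claim:
LHS = 1/(5 + 5) = 1/10
RHS = 1/5 + 1/5 = 2/5

Since LHS ≠ RHS, this pair disproves the claim, and no lexicographically smaller pair (m ≤ n, integers ≥ 5) does.

For instance (7, 8) is also a counterexample (LHS = 1/15, RHS = 15/56), but it's lexicographically larger.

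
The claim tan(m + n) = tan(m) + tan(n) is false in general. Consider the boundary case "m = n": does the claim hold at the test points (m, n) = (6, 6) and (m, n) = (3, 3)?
At (6, 6): LHS = tan(12) ≈ -0.6359 ≠ RHS = 2·tan(6) ≈ -0.582
At (3, 3): LHS = tan(6) ≈ -0.291 ≠ RHS = 2·tan(3) ≈ -0.2851

Answer: No, fails at both test points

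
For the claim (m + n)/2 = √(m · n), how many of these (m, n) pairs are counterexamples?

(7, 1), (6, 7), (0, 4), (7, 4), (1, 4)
5

Testing each pair:
(7, 1): LHS = 4, RHS = √(7) ≈ 2.646 → counterexample
(6, 7): LHS = 13/2, RHS = √(42) ≈ 6.481 → counterexample
(0, 4): LHS = 2, RHS = 0 → counterexample
(7, 4): LHS = 11/2, RHS = 2·√(7) ≈ 5.292 → counterexample
(1, 4): LHS = 5/2, RHS = 2 → counterexample

That makes 5 counterexamples.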